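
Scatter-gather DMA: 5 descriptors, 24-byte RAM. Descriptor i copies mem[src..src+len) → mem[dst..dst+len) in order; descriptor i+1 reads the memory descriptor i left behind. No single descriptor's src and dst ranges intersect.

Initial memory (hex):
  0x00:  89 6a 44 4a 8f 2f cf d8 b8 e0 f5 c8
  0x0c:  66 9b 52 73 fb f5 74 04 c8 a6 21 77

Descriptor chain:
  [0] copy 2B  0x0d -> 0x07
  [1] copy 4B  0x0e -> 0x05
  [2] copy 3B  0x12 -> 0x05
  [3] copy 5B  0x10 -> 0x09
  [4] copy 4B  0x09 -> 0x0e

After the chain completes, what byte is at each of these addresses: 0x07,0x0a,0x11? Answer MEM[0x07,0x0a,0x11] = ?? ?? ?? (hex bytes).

  after D0: wrote 2B at 0x07 = 9b52
  after D1: wrote 4B at 0x05 = 5273fbf5
  after D2: wrote 3B at 0x05 = 7404c8
  after D3: wrote 5B at 0x09 = fbf57404c8
  after D4: wrote 4B at 0x0e = fbf57404
query mem[0x07]=0xc8, mem[0x0a]=0xf5, mem[0x11]=0x04

MEM[0x07,0x0a,0x11] = c8 f5 04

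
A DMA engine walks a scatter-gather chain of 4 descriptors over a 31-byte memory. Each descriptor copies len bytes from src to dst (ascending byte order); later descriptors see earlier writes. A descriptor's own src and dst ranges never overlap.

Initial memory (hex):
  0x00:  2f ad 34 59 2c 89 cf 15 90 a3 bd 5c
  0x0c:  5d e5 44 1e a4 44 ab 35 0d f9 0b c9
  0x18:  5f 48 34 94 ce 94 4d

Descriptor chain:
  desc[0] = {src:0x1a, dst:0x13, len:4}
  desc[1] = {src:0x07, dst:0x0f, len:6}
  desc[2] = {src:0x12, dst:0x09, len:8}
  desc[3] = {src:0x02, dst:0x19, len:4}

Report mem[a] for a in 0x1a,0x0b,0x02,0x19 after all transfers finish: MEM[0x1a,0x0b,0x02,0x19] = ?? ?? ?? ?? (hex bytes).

D0: mem[0x13..0x16] <- [34 94 ce 94]
D1: mem[0x0f..0x14] <- [15 90 a3 bd 5c 5d]
D2: mem[0x09..0x10] <- [bd 5c 5d ce 94 c9 5f 48]
D3: mem[0x19..0x1c] <- [34 59 2c 89]
query mem[0x1a]=0x59, mem[0x0b]=0x5d, mem[0x02]=0x34, mem[0x19]=0x34

MEM[0x1a,0x0b,0x02,0x19] = 59 5d 34 34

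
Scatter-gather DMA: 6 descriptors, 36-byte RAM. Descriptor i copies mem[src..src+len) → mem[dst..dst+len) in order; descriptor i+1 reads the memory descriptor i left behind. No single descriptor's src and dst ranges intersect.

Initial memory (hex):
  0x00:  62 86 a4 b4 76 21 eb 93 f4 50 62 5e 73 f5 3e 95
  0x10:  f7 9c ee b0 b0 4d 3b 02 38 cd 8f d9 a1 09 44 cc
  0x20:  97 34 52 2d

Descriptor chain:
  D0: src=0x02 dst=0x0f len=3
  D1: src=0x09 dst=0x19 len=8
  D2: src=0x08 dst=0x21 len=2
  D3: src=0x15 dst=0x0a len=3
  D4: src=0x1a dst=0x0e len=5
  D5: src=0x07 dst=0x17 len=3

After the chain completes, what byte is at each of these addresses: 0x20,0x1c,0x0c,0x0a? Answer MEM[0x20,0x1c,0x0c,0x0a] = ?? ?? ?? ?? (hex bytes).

MEM[0x20,0x1c,0x0c,0x0a] = b4 73 02 4d

  after D0: wrote 3B at 0x0f = a4b476
  after D1: wrote 8B at 0x19 = 50625e73f53ea4b4
  after D2: wrote 2B at 0x21 = f450
  after D3: wrote 3B at 0x0a = 4d3b02
  after D4: wrote 5B at 0x0e = 625e73f53e
  after D5: wrote 3B at 0x17 = 93f450
query mem[0x20]=0xb4, mem[0x1c]=0x73, mem[0x0c]=0x02, mem[0x0a]=0x4d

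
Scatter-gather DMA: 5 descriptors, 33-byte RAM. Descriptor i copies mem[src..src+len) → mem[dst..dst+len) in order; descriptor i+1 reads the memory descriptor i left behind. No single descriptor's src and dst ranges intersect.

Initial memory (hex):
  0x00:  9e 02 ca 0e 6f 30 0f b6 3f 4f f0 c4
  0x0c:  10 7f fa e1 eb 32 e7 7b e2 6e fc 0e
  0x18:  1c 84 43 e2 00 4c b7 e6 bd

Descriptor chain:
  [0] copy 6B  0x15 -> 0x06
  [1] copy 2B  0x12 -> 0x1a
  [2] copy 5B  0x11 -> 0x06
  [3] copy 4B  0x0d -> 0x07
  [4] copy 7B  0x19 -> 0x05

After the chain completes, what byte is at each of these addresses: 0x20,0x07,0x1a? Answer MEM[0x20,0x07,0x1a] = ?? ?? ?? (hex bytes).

  after D0: wrote 6B at 0x06 = 6efc0e1c8443
  after D1: wrote 2B at 0x1a = e77b
  after D2: wrote 5B at 0x06 = 32e77be26e
  after D3: wrote 4B at 0x07 = 7ffae1eb
  after D4: wrote 7B at 0x05 = 84e77b004cb7e6
query mem[0x20]=0xbd, mem[0x07]=0x7b, mem[0x1a]=0xe7

MEM[0x20,0x07,0x1a] = bd 7b e7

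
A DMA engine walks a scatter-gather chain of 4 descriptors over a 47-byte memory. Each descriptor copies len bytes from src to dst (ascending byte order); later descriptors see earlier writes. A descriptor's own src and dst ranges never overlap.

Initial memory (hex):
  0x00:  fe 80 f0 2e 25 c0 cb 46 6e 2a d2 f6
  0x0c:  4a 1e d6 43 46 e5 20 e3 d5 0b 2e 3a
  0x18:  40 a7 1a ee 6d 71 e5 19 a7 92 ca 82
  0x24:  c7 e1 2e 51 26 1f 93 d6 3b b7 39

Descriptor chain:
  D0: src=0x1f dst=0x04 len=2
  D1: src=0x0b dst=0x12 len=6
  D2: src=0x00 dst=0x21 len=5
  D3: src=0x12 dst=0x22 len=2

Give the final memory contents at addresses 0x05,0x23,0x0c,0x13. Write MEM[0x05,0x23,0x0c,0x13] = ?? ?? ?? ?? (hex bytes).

MEM[0x05,0x23,0x0c,0x13] = a7 4a 4a 4a

#0 dst[0x04+2] := {0x19,0xa7}
#1 dst[0x12+6] := {0xf6,0x4a,0x1e,0xd6,0x43,0x46}
#2 dst[0x21+5] := {0xfe,0x80,0xf0,0x2e,0x19}
#3 dst[0x22+2] := {0xf6,0x4a}
query mem[0x05]=0xa7, mem[0x23]=0x4a, mem[0x0c]=0x4a, mem[0x13]=0x4a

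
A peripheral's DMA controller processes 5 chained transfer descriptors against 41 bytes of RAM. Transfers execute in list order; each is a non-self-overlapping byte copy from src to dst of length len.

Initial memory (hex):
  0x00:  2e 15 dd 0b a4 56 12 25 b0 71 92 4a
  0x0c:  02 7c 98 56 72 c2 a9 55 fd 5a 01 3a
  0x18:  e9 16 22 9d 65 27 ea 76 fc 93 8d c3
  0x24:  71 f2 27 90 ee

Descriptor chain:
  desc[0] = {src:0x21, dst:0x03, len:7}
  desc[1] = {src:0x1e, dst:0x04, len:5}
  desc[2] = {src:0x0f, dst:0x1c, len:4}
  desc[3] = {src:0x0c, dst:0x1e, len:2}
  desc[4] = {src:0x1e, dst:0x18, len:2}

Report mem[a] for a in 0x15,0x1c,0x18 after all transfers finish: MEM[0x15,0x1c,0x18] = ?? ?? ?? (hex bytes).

MEM[0x15,0x1c,0x18] = 5a 56 02

D0: mem[0x03..0x09] <- [93 8d c3 71 f2 27 90]
D1: mem[0x04..0x08] <- [ea 76 fc 93 8d]
D2: mem[0x1c..0x1f] <- [56 72 c2 a9]
D3: mem[0x1e..0x1f] <- [02 7c]
D4: mem[0x18..0x19] <- [02 7c]
query mem[0x15]=0x5a, mem[0x1c]=0x56, mem[0x18]=0x02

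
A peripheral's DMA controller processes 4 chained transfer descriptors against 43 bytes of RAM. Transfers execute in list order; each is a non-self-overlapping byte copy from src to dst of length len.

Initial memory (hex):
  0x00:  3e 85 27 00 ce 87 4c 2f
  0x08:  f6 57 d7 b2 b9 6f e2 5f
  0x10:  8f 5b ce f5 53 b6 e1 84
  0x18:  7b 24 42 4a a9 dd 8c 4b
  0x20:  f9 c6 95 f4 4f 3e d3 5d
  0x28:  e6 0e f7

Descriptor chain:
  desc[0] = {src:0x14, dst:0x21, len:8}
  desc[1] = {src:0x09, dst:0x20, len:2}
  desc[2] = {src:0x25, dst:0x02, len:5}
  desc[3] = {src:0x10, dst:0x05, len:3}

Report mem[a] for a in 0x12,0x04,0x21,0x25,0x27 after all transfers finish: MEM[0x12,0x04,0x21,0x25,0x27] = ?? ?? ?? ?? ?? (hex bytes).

MEM[0x12,0x04,0x21,0x25,0x27] = ce 42 d7 7b 42

#0 dst[0x21+8] := {0x53,0xb6,0xe1,0x84,0x7b,0x24,0x42,0x4a}
#1 dst[0x20+2] := {0x57,0xd7}
#2 dst[0x02+5] := {0x7b,0x24,0x42,0x4a,0x0e}
#3 dst[0x05+3] := {0x8f,0x5b,0xce}
query mem[0x12]=0xce, mem[0x04]=0x42, mem[0x21]=0xd7, mem[0x25]=0x7b, mem[0x27]=0x42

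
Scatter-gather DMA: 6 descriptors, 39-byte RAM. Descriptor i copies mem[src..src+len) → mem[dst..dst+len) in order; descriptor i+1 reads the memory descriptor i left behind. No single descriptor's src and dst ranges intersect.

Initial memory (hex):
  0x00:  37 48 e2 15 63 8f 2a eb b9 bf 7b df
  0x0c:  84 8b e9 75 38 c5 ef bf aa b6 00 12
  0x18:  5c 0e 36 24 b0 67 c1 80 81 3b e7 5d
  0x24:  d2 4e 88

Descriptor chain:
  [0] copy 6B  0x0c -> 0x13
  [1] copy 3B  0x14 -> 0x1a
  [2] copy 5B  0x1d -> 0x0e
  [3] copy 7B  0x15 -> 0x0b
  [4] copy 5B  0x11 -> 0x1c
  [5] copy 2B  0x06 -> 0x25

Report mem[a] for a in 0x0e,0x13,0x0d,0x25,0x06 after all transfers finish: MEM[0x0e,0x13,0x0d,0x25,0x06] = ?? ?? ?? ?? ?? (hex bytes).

#0 dst[0x13+6] := {0x84,0x8b,0xe9,0x75,0x38,0xc5}
#1 dst[0x1a+3] := {0x8b,0xe9,0x75}
#2 dst[0x0e+5] := {0x67,0xc1,0x80,0x81,0x3b}
#3 dst[0x0b+7] := {0xe9,0x75,0x38,0xc5,0x0e,0x8b,0xe9}
#4 dst[0x1c+5] := {0xe9,0x3b,0x84,0x8b,0xe9}
#5 dst[0x25+2] := {0x2a,0xeb}
query mem[0x0e]=0xc5, mem[0x13]=0x84, mem[0x0d]=0x38, mem[0x25]=0x2a, mem[0x06]=0x2a

MEM[0x0e,0x13,0x0d,0x25,0x06] = c5 84 38 2a 2a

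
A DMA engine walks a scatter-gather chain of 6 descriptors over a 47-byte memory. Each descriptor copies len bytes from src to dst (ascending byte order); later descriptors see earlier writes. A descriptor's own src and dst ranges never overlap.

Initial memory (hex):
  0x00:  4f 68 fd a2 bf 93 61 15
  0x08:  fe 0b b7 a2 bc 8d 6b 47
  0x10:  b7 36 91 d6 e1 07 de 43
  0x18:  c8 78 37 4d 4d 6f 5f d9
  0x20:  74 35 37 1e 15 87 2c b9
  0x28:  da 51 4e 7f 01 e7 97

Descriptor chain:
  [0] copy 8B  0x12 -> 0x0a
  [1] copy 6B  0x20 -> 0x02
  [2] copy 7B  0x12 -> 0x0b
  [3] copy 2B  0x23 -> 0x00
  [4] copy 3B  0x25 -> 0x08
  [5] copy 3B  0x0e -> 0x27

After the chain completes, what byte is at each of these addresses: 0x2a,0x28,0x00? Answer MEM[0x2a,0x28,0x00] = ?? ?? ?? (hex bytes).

#0 dst[0x0a+8] := {0x91,0xd6,0xe1,0x07,0xde,0x43,0xc8,0x78}
#1 dst[0x02+6] := {0x74,0x35,0x37,0x1e,0x15,0x87}
#2 dst[0x0b+7] := {0x91,0xd6,0xe1,0x07,0xde,0x43,0xc8}
#3 dst[0x00+2] := {0x1e,0x15}
#4 dst[0x08+3] := {0x87,0x2c,0xb9}
#5 dst[0x27+3] := {0x07,0xde,0x43}
query mem[0x2a]=0x4e, mem[0x28]=0xde, mem[0x00]=0x1e

MEM[0x2a,0x28,0x00] = 4e de 1e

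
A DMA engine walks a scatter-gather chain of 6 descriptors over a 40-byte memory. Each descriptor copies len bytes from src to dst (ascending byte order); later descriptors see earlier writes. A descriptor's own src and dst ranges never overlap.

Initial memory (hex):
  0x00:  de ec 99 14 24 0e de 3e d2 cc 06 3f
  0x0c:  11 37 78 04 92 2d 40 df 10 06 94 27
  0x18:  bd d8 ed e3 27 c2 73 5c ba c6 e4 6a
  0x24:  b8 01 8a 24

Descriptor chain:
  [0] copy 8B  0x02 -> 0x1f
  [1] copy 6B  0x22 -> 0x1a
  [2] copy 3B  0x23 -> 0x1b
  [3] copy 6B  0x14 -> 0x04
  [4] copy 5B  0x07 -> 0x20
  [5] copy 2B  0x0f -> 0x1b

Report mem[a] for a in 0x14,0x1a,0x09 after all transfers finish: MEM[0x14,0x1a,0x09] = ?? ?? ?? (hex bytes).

MEM[0x14,0x1a,0x09] = 10 0e d8

D0: mem[0x1f..0x26] <- [99 14 24 0e de 3e d2 cc]
D1: mem[0x1a..0x1f] <- [0e de 3e d2 cc 24]
D2: mem[0x1b..0x1d] <- [de 3e d2]
D3: mem[0x04..0x09] <- [10 06 94 27 bd d8]
D4: mem[0x20..0x24] <- [27 bd d8 06 3f]
D5: mem[0x1b..0x1c] <- [04 92]
query mem[0x14]=0x10, mem[0x1a]=0x0e, mem[0x09]=0xd8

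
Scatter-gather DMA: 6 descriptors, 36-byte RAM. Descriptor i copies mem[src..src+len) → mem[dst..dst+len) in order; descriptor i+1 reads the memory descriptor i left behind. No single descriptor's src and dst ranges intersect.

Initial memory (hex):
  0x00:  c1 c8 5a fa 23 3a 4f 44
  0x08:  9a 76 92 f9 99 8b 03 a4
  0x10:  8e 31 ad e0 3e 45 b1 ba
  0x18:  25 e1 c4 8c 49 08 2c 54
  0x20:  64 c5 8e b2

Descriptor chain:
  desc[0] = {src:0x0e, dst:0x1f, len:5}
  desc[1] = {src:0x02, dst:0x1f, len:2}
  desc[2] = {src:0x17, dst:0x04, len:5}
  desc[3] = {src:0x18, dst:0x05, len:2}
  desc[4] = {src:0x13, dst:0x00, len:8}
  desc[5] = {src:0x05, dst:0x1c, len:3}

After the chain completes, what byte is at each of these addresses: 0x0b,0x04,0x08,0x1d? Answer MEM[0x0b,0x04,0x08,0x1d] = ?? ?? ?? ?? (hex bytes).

D0: mem[0x1f..0x23] <- [03 a4 8e 31 ad]
D1: mem[0x1f..0x20] <- [5a fa]
D2: mem[0x04..0x08] <- [ba 25 e1 c4 8c]
D3: mem[0x05..0x06] <- [25 e1]
D4: mem[0x00..0x07] <- [e0 3e 45 b1 ba 25 e1 c4]
D5: mem[0x1c..0x1e] <- [25 e1 c4]
query mem[0x0b]=0xf9, mem[0x04]=0xba, mem[0x08]=0x8c, mem[0x1d]=0xe1

MEM[0x0b,0x04,0x08,0x1d] = f9 ba 8c e1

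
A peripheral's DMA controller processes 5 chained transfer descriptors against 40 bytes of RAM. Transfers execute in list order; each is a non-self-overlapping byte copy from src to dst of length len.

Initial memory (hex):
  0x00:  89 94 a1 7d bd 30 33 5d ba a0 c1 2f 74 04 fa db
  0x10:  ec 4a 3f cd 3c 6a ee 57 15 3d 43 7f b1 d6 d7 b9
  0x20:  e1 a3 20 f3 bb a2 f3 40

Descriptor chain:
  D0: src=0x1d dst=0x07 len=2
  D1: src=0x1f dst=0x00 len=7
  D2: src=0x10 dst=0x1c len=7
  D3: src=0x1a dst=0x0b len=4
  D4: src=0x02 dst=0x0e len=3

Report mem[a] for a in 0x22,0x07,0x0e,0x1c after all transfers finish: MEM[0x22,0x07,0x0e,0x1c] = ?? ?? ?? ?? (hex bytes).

[0] 0x1d->0x07 len=2 : d6 d7
[1] 0x1f->0x00 len=7 : b9 e1 a3 20 f3 bb a2
[2] 0x10->0x1c len=7 : ec 4a 3f cd 3c 6a ee
[3] 0x1a->0x0b len=4 : 43 7f ec 4a
[4] 0x02->0x0e len=3 : a3 20 f3
query mem[0x22]=0xee, mem[0x07]=0xd6, mem[0x0e]=0xa3, mem[0x1c]=0xec

MEM[0x22,0x07,0x0e,0x1c] = ee d6 a3 ec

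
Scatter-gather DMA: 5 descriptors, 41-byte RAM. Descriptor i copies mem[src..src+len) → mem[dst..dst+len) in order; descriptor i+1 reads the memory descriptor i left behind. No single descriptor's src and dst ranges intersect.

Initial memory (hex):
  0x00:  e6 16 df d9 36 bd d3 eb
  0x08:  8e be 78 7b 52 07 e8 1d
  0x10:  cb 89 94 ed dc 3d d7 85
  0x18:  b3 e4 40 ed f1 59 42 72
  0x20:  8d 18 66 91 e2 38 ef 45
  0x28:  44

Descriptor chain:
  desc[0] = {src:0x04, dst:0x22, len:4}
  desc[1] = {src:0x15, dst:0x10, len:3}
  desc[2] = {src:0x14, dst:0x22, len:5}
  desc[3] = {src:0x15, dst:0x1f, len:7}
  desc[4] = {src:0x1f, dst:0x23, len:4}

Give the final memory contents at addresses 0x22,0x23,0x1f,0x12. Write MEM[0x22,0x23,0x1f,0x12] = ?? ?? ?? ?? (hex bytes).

#0 dst[0x22+4] := {0x36,0xbd,0xd3,0xeb}
#1 dst[0x10+3] := {0x3d,0xd7,0x85}
#2 dst[0x22+5] := {0xdc,0x3d,0xd7,0x85,0xb3}
#3 dst[0x1f+7] := {0x3d,0xd7,0x85,0xb3,0xe4,0x40,0xed}
#4 dst[0x23+4] := {0x3d,0xd7,0x85,0xb3}
query mem[0x22]=0xb3, mem[0x23]=0x3d, mem[0x1f]=0x3d, mem[0x12]=0x85

MEM[0x22,0x23,0x1f,0x12] = b3 3d 3d 85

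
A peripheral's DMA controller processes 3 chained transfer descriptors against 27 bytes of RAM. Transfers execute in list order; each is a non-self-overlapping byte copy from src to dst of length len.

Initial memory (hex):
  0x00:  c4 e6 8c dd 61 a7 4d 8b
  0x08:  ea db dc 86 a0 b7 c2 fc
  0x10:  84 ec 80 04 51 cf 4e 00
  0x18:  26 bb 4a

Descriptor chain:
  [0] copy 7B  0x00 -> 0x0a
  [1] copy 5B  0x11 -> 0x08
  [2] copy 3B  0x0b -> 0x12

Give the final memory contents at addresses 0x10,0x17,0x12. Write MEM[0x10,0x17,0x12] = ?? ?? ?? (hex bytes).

MEM[0x10,0x17,0x12] = 4d 00 51

[0] 0x00->0x0a len=7 : c4 e6 8c dd 61 a7 4d
[1] 0x11->0x08 len=5 : ec 80 04 51 cf
[2] 0x0b->0x12 len=3 : 51 cf dd
query mem[0x10]=0x4d, mem[0x17]=0x00, mem[0x12]=0x51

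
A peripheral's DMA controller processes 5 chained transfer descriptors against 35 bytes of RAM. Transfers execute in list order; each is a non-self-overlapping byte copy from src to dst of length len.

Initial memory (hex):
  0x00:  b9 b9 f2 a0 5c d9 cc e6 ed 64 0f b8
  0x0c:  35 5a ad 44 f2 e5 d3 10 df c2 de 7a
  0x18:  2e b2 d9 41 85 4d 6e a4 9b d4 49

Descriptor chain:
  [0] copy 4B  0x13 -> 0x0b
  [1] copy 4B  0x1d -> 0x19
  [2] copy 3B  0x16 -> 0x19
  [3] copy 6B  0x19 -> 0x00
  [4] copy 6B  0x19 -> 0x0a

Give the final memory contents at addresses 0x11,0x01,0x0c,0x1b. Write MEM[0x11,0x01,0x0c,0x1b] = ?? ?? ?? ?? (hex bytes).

MEM[0x11,0x01,0x0c,0x1b] = e5 7a 2e 2e

[0] 0x13->0x0b len=4 : 10 df c2 de
[1] 0x1d->0x19 len=4 : 4d 6e a4 9b
[2] 0x16->0x19 len=3 : de 7a 2e
[3] 0x19->0x00 len=6 : de 7a 2e 9b 4d 6e
[4] 0x19->0x0a len=6 : de 7a 2e 9b 4d 6e
query mem[0x11]=0xe5, mem[0x01]=0x7a, mem[0x0c]=0x2e, mem[0x1b]=0x2e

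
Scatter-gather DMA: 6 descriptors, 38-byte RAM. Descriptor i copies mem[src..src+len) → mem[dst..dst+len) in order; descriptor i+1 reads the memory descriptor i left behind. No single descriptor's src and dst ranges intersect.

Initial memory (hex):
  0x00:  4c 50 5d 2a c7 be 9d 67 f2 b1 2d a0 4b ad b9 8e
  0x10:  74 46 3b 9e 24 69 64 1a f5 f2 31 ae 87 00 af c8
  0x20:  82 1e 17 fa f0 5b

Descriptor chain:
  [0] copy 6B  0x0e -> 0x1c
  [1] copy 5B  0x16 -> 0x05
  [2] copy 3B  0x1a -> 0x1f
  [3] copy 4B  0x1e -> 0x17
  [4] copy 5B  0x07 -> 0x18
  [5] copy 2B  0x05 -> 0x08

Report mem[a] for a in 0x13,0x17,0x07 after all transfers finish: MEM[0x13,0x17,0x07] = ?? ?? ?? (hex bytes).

D0: mem[0x1c..0x21] <- [b9 8e 74 46 3b 9e]
D1: mem[0x05..0x09] <- [64 1a f5 f2 31]
D2: mem[0x1f..0x21] <- [31 ae b9]
D3: mem[0x17..0x1a] <- [74 31 ae b9]
D4: mem[0x18..0x1c] <- [f5 f2 31 2d a0]
D5: mem[0x08..0x09] <- [64 1a]
query mem[0x13]=0x9e, mem[0x17]=0x74, mem[0x07]=0xf5

MEM[0x13,0x17,0x07] = 9e 74 f5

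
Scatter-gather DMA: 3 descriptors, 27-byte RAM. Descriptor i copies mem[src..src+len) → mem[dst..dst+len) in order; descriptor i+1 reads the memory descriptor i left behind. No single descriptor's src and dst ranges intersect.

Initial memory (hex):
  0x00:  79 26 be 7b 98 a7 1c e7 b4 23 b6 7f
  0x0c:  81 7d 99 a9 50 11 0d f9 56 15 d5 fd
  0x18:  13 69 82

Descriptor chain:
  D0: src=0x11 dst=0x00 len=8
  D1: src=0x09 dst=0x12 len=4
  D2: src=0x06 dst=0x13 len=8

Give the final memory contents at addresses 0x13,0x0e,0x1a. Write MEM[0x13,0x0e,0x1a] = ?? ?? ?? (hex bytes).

  after D0: wrote 8B at 0x00 = 110df95615d5fd13
  after D1: wrote 4B at 0x12 = 23b67f81
  after D2: wrote 8B at 0x13 = fd13b423b67f817d
query mem[0x13]=0xfd, mem[0x0e]=0x99, mem[0x1a]=0x7d

MEM[0x13,0x0e,0x1a] = fd 99 7d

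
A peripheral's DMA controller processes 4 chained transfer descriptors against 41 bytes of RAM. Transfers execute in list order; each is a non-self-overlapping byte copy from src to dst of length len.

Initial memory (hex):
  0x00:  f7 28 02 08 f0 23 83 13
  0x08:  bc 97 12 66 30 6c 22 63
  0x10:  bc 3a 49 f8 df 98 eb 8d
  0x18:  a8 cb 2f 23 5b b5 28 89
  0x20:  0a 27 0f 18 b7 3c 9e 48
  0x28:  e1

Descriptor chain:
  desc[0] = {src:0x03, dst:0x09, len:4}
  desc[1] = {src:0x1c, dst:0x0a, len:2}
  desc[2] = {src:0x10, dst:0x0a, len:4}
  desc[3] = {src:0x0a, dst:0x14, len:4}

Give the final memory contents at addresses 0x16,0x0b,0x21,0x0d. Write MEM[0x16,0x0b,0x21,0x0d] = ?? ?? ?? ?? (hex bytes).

  after D0: wrote 4B at 0x09 = 08f02383
  after D1: wrote 2B at 0x0a = 5bb5
  after D2: wrote 4B at 0x0a = bc3a49f8
  after D3: wrote 4B at 0x14 = bc3a49f8
query mem[0x16]=0x49, mem[0x0b]=0x3a, mem[0x21]=0x27, mem[0x0d]=0xf8

MEM[0x16,0x0b,0x21,0x0d] = 49 3a 27 f8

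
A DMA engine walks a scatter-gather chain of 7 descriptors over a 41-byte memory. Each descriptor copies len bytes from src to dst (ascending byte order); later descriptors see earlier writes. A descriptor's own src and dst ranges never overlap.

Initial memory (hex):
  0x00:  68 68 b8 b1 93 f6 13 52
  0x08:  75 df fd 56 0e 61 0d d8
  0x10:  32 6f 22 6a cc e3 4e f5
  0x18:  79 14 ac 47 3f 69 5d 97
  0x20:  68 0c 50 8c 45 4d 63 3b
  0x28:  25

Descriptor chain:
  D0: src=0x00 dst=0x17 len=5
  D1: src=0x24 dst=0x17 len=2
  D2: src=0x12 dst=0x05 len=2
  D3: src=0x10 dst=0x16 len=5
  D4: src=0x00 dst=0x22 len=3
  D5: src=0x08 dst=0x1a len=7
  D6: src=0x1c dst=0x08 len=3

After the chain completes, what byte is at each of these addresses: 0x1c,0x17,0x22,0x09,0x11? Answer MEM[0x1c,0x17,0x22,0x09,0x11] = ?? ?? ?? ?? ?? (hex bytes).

D0: mem[0x17..0x1b] <- [68 68 b8 b1 93]
D1: mem[0x17..0x18] <- [45 4d]
D2: mem[0x05..0x06] <- [22 6a]
D3: mem[0x16..0x1a] <- [32 6f 22 6a cc]
D4: mem[0x22..0x24] <- [68 68 b8]
D5: mem[0x1a..0x20] <- [75 df fd 56 0e 61 0d]
D6: mem[0x08..0x0a] <- [fd 56 0e]
query mem[0x1c]=0xfd, mem[0x17]=0x6f, mem[0x22]=0x68, mem[0x09]=0x56, mem[0x11]=0x6f

MEM[0x1c,0x17,0x22,0x09,0x11] = fd 6f 68 56 6f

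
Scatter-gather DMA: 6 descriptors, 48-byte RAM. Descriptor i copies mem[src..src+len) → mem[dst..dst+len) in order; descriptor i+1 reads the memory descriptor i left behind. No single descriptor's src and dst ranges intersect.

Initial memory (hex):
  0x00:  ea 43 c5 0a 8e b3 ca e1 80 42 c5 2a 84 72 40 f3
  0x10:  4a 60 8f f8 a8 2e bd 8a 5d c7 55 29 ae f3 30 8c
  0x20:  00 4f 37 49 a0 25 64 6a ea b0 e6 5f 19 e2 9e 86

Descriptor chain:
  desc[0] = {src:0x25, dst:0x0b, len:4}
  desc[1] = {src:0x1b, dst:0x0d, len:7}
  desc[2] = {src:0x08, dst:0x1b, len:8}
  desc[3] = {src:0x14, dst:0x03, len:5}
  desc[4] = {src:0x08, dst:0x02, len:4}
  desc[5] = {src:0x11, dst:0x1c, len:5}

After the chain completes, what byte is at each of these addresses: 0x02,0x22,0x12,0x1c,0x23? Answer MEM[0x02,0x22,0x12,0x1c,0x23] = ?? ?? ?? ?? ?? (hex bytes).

[0] 0x25->0x0b len=4 : 25 64 6a ea
[1] 0x1b->0x0d len=7 : 29 ae f3 30 8c 00 4f
[2] 0x08->0x1b len=8 : 80 42 c5 25 64 29 ae f3
[3] 0x14->0x03 len=5 : a8 2e bd 8a 5d
[4] 0x08->0x02 len=4 : 80 42 c5 25
[5] 0x11->0x1c len=5 : 8c 00 4f a8 2e
query mem[0x02]=0x80, mem[0x22]=0xf3, mem[0x12]=0x00, mem[0x1c]=0x8c, mem[0x23]=0x49

MEM[0x02,0x22,0x12,0x1c,0x23] = 80 f3 00 8c 49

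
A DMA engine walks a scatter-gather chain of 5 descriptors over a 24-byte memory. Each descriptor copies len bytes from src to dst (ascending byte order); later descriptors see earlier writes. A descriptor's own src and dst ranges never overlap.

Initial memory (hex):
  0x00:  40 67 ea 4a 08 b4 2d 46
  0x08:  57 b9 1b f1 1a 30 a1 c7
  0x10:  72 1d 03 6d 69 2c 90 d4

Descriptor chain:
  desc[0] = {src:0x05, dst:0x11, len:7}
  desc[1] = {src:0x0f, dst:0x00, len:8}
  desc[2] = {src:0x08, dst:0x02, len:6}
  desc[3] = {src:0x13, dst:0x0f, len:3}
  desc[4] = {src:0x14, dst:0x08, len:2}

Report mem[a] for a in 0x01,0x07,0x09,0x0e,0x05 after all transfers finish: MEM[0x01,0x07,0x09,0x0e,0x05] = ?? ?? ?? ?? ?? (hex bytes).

MEM[0x01,0x07,0x09,0x0e,0x05] = 72 30 b9 a1 f1

[0] 0x05->0x11 len=7 : b4 2d 46 57 b9 1b f1
[1] 0x0f->0x00 len=8 : c7 72 b4 2d 46 57 b9 1b
[2] 0x08->0x02 len=6 : 57 b9 1b f1 1a 30
[3] 0x13->0x0f len=3 : 46 57 b9
[4] 0x14->0x08 len=2 : 57 b9
query mem[0x01]=0x72, mem[0x07]=0x30, mem[0x09]=0xb9, mem[0x0e]=0xa1, mem[0x05]=0xf1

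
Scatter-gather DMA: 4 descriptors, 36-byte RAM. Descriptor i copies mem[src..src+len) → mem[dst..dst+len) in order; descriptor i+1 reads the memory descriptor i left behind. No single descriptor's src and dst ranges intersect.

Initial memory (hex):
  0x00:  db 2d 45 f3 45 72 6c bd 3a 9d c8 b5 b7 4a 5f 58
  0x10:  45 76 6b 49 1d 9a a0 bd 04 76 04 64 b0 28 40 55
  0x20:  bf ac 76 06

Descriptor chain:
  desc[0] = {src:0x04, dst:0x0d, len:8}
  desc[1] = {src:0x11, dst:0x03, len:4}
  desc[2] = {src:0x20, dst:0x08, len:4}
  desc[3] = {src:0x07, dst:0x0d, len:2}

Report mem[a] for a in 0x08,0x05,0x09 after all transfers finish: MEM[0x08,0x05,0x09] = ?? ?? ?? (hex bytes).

[0] 0x04->0x0d len=8 : 45 72 6c bd 3a 9d c8 b5
[1] 0x11->0x03 len=4 : 3a 9d c8 b5
[2] 0x20->0x08 len=4 : bf ac 76 06
[3] 0x07->0x0d len=2 : bd bf
query mem[0x08]=0xbf, mem[0x05]=0xc8, mem[0x09]=0xac

MEM[0x08,0x05,0x09] = bf c8 ac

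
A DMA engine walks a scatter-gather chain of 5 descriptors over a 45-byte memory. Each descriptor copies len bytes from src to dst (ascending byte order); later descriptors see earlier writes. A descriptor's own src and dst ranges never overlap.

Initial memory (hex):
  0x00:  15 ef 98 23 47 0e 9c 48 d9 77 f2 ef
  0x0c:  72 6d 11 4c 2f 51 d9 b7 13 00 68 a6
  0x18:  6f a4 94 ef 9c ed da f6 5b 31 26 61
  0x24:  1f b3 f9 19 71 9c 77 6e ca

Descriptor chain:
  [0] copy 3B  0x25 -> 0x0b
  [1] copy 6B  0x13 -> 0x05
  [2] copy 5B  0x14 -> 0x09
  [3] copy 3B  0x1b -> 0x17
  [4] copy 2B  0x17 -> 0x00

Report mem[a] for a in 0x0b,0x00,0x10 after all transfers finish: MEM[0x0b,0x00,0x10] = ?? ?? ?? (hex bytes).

#0 dst[0x0b+3] := {0xb3,0xf9,0x19}
#1 dst[0x05+6] := {0xb7,0x13,0x00,0x68,0xa6,0x6f}
#2 dst[0x09+5] := {0x13,0x00,0x68,0xa6,0x6f}
#3 dst[0x17+3] := {0xef,0x9c,0xed}
#4 dst[0x00+2] := {0xef,0x9c}
query mem[0x0b]=0x68, mem[0x00]=0xef, mem[0x10]=0x2f

MEM[0x0b,0x00,0x10] = 68 ef 2f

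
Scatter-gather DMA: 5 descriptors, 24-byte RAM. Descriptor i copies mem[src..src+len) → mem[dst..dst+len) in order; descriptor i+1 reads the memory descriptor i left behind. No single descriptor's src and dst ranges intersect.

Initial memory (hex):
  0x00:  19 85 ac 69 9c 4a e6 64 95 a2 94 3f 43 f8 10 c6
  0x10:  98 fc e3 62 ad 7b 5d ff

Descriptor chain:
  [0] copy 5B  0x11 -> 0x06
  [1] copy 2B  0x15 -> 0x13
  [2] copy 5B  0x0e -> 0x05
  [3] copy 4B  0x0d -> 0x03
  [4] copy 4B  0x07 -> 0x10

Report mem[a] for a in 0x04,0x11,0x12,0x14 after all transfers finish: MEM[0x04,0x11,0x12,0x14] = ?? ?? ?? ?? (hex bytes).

  after D0: wrote 5B at 0x06 = fce362ad7b
  after D1: wrote 2B at 0x13 = 7b5d
  after D2: wrote 5B at 0x05 = 10c698fce3
  after D3: wrote 4B at 0x03 = f810c698
  after D4: wrote 4B at 0x10 = 98fce37b
query mem[0x04]=0x10, mem[0x11]=0xfc, mem[0x12]=0xe3, mem[0x14]=0x5d

MEM[0x04,0x11,0x12,0x14] = 10 fc e3 5d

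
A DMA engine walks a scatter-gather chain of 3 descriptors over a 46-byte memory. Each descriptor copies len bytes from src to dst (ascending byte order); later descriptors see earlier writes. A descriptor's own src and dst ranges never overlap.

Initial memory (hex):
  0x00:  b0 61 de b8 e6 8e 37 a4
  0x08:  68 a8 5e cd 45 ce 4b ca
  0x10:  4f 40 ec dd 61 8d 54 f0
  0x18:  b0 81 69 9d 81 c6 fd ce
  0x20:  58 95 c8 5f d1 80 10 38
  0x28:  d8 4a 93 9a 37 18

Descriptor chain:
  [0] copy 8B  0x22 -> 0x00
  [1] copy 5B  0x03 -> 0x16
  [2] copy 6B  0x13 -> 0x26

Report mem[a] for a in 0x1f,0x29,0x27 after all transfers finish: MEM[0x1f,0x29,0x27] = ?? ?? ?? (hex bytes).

#0 dst[0x00+8] := {0xc8,0x5f,0xd1,0x80,0x10,0x38,0xd8,0x4a}
#1 dst[0x16+5] := {0x80,0x10,0x38,0xd8,0x4a}
#2 dst[0x26+6] := {0xdd,0x61,0x8d,0x80,0x10,0x38}
query mem[0x1f]=0xce, mem[0x29]=0x80, mem[0x27]=0x61

MEM[0x1f,0x29,0x27] = ce 80 61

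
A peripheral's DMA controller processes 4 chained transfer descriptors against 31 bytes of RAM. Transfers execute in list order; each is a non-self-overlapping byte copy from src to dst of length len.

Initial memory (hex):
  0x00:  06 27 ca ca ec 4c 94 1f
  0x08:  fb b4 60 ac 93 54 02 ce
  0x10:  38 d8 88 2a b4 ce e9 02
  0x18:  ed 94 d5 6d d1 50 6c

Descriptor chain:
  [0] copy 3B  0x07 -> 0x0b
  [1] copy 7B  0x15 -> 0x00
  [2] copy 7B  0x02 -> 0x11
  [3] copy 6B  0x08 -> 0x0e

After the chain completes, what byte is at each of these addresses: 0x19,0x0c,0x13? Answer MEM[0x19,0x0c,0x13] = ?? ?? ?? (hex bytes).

MEM[0x19,0x0c,0x13] = 94 fb b4

  after D0: wrote 3B at 0x0b = 1ffbb4
  after D1: wrote 7B at 0x00 = cee902ed94d56d
  after D2: wrote 7B at 0x11 = 02ed94d56d1ffb
  after D3: wrote 6B at 0x0e = fbb4601ffbb4
query mem[0x19]=0x94, mem[0x0c]=0xfb, mem[0x13]=0xb4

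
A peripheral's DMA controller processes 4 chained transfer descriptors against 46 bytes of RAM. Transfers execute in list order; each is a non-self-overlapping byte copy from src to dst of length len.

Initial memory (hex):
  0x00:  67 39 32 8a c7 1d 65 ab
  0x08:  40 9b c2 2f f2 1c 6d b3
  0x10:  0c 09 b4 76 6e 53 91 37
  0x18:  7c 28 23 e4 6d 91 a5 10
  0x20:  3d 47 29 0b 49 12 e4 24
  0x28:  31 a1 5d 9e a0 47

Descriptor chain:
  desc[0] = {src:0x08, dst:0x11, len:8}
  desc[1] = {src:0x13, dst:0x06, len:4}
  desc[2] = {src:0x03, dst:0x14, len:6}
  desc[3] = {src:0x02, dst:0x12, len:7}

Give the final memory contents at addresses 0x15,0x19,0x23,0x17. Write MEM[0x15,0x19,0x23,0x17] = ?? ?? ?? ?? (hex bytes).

[0] 0x08->0x11 len=8 : 40 9b c2 2f f2 1c 6d b3
[1] 0x13->0x06 len=4 : c2 2f f2 1c
[2] 0x03->0x14 len=6 : 8a c7 1d c2 2f f2
[3] 0x02->0x12 len=7 : 32 8a c7 1d c2 2f f2
query mem[0x15]=0x1d, mem[0x19]=0xf2, mem[0x23]=0x0b, mem[0x17]=0x2f

MEM[0x15,0x19,0x23,0x17] = 1d f2 0b 2f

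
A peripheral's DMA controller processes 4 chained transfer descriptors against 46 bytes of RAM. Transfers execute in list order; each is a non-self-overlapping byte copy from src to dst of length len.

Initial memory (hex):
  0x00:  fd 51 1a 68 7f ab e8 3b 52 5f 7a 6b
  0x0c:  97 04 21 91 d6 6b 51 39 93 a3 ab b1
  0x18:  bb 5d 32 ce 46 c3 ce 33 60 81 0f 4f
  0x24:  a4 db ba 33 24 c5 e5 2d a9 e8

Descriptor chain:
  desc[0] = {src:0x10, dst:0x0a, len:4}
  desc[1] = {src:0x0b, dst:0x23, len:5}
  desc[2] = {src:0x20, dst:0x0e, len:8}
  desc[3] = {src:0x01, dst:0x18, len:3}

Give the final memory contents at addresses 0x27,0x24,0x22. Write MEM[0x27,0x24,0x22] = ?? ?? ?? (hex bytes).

#0 dst[0x0a+4] := {0xd6,0x6b,0x51,0x39}
#1 dst[0x23+5] := {0x6b,0x51,0x39,0x21,0x91}
#2 dst[0x0e+8] := {0x60,0x81,0x0f,0x6b,0x51,0x39,0x21,0x91}
#3 dst[0x18+3] := {0x51,0x1a,0x68}
query mem[0x27]=0x91, mem[0x24]=0x51, mem[0x22]=0x0f

MEM[0x27,0x24,0x22] = 91 51 0f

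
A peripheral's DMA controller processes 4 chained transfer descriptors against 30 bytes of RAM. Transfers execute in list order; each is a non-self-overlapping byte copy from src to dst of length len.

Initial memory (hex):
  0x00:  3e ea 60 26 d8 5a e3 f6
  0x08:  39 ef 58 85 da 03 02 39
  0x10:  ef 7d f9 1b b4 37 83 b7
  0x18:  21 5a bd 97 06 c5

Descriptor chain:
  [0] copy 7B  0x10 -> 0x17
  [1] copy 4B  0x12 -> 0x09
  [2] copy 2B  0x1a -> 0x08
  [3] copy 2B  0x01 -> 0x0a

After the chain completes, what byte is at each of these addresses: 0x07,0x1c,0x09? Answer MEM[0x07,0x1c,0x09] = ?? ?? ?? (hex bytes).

  after D0: wrote 7B at 0x17 = ef7df91bb43783
  after D1: wrote 4B at 0x09 = f91bb437
  after D2: wrote 2B at 0x08 = 1bb4
  after D3: wrote 2B at 0x0a = ea60
query mem[0x07]=0xf6, mem[0x1c]=0x37, mem[0x09]=0xb4

MEM[0x07,0x1c,0x09] = f6 37 b4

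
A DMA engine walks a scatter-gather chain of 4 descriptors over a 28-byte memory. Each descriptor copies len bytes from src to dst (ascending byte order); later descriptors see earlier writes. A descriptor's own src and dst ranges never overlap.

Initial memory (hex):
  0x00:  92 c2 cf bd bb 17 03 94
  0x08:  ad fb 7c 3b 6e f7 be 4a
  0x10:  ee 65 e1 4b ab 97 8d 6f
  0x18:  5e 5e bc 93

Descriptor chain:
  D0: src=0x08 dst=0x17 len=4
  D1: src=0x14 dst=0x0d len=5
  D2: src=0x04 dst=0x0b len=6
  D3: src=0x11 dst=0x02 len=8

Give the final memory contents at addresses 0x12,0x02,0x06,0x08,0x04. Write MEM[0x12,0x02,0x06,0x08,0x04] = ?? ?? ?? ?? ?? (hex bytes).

D0: mem[0x17..0x1a] <- [ad fb 7c 3b]
D1: mem[0x0d..0x11] <- [ab 97 8d ad fb]
D2: mem[0x0b..0x10] <- [bb 17 03 94 ad fb]
D3: mem[0x02..0x09] <- [fb e1 4b ab 97 8d ad fb]
query mem[0x12]=0xe1, mem[0x02]=0xfb, mem[0x06]=0x97, mem[0x08]=0xad, mem[0x04]=0x4b

MEM[0x12,0x02,0x06,0x08,0x04] = e1 fb 97 ad 4b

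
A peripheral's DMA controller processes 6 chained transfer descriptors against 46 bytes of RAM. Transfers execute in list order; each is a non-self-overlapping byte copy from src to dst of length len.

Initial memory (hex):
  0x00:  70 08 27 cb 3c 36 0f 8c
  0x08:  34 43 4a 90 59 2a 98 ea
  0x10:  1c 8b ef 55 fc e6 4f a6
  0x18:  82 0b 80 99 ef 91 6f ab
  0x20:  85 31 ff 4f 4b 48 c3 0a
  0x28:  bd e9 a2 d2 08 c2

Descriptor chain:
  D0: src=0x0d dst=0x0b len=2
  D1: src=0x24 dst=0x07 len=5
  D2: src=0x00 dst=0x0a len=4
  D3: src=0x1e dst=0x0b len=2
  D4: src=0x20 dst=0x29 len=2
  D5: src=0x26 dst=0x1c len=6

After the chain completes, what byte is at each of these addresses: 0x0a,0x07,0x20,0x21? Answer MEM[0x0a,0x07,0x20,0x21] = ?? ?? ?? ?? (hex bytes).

  after D0: wrote 2B at 0x0b = 2a98
  after D1: wrote 5B at 0x07 = 4b48c30abd
  after D2: wrote 4B at 0x0a = 700827cb
  after D3: wrote 2B at 0x0b = 6fab
  after D4: wrote 2B at 0x29 = 8531
  after D5: wrote 6B at 0x1c = c30abd8531d2
query mem[0x0a]=0x70, mem[0x07]=0x4b, mem[0x20]=0x31, mem[0x21]=0xd2

MEM[0x0a,0x07,0x20,0x21] = 70 4b 31 d2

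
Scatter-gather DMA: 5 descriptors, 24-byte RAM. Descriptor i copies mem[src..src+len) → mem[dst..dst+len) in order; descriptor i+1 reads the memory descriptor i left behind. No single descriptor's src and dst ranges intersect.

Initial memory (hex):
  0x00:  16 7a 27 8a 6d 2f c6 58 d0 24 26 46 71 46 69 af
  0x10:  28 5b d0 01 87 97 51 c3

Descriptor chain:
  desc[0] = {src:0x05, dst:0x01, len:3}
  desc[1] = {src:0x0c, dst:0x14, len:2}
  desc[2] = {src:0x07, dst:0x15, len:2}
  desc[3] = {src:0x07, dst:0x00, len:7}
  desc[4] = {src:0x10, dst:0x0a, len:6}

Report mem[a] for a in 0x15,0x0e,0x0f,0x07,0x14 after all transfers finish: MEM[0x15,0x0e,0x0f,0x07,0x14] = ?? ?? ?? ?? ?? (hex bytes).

#0 dst[0x01+3] := {0x2f,0xc6,0x58}
#1 dst[0x14+2] := {0x71,0x46}
#2 dst[0x15+2] := {0x58,0xd0}
#3 dst[0x00+7] := {0x58,0xd0,0x24,0x26,0x46,0x71,0x46}
#4 dst[0x0a+6] := {0x28,0x5b,0xd0,0x01,0x71,0x58}
query mem[0x15]=0x58, mem[0x0e]=0x71, mem[0x0f]=0x58, mem[0x07]=0x58, mem[0x14]=0x71

MEM[0x15,0x0e,0x0f,0x07,0x14] = 58 71 58 58 71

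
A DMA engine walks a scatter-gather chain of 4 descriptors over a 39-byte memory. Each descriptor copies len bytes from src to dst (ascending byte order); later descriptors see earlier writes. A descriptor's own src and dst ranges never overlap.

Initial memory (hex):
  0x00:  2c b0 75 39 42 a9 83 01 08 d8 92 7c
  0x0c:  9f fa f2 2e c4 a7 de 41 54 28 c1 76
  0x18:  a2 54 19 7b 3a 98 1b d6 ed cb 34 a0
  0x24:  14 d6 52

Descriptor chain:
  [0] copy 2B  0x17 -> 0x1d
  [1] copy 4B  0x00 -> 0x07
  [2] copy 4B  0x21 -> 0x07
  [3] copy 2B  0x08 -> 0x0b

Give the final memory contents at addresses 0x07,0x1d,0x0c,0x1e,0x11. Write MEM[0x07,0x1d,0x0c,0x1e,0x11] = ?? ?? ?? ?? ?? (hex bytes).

MEM[0x07,0x1d,0x0c,0x1e,0x11] = cb 76 a0 a2 a7

[0] 0x17->0x1d len=2 : 76 a2
[1] 0x00->0x07 len=4 : 2c b0 75 39
[2] 0x21->0x07 len=4 : cb 34 a0 14
[3] 0x08->0x0b len=2 : 34 a0
query mem[0x07]=0xcb, mem[0x1d]=0x76, mem[0x0c]=0xa0, mem[0x1e]=0xa2, mem[0x11]=0xa7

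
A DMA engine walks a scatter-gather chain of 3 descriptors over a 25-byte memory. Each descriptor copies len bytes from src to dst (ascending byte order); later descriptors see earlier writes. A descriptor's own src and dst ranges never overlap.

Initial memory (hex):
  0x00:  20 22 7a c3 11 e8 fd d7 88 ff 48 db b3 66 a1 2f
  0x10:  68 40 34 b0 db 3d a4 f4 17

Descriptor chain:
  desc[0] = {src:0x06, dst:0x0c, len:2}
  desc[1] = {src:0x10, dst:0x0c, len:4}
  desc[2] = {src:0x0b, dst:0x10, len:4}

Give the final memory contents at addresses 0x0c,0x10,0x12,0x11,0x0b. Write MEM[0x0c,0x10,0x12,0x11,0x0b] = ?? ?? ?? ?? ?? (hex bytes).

MEM[0x0c,0x10,0x12,0x11,0x0b] = 68 db 40 68 db

  after D0: wrote 2B at 0x0c = fdd7
  after D1: wrote 4B at 0x0c = 684034b0
  after D2: wrote 4B at 0x10 = db684034
query mem[0x0c]=0x68, mem[0x10]=0xdb, mem[0x12]=0x40, mem[0x11]=0x68, mem[0x0b]=0xdb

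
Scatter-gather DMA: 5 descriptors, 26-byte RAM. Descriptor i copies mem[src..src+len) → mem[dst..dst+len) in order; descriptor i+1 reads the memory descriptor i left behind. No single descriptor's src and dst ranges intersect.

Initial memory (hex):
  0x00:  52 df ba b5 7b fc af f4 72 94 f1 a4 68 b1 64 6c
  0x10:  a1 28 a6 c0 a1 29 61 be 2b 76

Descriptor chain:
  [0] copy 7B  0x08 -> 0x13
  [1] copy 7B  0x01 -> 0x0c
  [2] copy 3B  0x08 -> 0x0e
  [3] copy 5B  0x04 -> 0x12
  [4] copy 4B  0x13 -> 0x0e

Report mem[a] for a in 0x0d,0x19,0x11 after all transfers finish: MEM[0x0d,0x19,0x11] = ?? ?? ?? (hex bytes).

MEM[0x0d,0x19,0x11] = ba 64 72

  after D0: wrote 7B at 0x13 = 7294f1a468b164
  after D1: wrote 7B at 0x0c = dfbab57bfcaff4
  after D2: wrote 3B at 0x0e = 7294f1
  after D3: wrote 5B at 0x12 = 7bfcaff472
  after D4: wrote 4B at 0x0e = fcaff472
query mem[0x0d]=0xba, mem[0x19]=0x64, mem[0x11]=0x72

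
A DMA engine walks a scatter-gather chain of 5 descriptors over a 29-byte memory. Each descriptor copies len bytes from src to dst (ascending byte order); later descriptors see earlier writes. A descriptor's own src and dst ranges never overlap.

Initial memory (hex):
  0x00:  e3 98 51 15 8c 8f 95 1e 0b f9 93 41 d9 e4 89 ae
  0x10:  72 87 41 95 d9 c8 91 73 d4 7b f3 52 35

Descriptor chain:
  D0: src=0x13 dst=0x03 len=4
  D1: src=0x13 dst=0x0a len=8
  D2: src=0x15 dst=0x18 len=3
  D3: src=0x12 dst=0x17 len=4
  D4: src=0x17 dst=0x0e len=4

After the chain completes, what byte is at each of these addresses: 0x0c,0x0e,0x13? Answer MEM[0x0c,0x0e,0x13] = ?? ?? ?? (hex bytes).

MEM[0x0c,0x0e,0x13] = c8 41 95

[0] 0x13->0x03 len=4 : 95 d9 c8 91
[1] 0x13->0x0a len=8 : 95 d9 c8 91 73 d4 7b f3
[2] 0x15->0x18 len=3 : c8 91 73
[3] 0x12->0x17 len=4 : 41 95 d9 c8
[4] 0x17->0x0e len=4 : 41 95 d9 c8
query mem[0x0c]=0xc8, mem[0x0e]=0x41, mem[0x13]=0x95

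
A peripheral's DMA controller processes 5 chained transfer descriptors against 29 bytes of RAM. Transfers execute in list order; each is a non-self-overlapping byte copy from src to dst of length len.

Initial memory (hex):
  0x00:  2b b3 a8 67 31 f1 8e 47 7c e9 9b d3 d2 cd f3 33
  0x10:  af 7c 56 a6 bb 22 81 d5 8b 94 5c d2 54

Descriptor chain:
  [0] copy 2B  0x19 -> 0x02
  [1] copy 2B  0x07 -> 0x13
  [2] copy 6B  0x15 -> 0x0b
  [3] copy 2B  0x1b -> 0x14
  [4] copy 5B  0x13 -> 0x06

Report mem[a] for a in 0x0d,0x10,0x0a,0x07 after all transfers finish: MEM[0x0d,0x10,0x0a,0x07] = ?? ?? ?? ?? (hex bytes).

MEM[0x0d,0x10,0x0a,0x07] = d5 5c d5 d2

  after D0: wrote 2B at 0x02 = 945c
  after D1: wrote 2B at 0x13 = 477c
  after D2: wrote 6B at 0x0b = 2281d58b945c
  after D3: wrote 2B at 0x14 = d254
  after D4: wrote 5B at 0x06 = 47d25481d5
query mem[0x0d]=0xd5, mem[0x10]=0x5c, mem[0x0a]=0xd5, mem[0x07]=0xd2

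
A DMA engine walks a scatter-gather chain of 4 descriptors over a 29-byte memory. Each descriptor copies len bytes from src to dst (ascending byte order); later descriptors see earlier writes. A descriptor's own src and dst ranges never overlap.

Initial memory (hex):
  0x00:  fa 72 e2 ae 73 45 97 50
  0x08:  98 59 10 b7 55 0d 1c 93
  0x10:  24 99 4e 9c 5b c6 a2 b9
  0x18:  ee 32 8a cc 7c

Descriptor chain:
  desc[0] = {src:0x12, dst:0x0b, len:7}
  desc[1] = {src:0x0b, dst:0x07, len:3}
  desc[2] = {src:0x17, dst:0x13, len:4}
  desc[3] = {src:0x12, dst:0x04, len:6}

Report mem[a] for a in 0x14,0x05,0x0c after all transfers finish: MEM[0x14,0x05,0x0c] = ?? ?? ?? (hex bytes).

[0] 0x12->0x0b len=7 : 4e 9c 5b c6 a2 b9 ee
[1] 0x0b->0x07 len=3 : 4e 9c 5b
[2] 0x17->0x13 len=4 : b9 ee 32 8a
[3] 0x12->0x04 len=6 : 4e b9 ee 32 8a b9
query mem[0x14]=0xee, mem[0x05]=0xb9, mem[0x0c]=0x9c

MEM[0x14,0x05,0x0c] = ee b9 9c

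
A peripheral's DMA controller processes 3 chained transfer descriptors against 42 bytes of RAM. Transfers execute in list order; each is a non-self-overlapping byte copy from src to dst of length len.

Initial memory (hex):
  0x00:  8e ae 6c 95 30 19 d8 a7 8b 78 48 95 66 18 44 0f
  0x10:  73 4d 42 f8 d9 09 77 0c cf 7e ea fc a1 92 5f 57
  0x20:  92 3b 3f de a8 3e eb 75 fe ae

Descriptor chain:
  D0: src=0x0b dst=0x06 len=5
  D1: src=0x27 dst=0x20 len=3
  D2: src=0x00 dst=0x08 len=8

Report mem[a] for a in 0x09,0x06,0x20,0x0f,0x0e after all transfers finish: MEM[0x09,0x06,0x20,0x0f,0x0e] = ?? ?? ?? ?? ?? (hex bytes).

[0] 0x0b->0x06 len=5 : 95 66 18 44 0f
[1] 0x27->0x20 len=3 : 75 fe ae
[2] 0x00->0x08 len=8 : 8e ae 6c 95 30 19 95 66
query mem[0x09]=0xae, mem[0x06]=0x95, mem[0x20]=0x75, mem[0x0f]=0x66, mem[0x0e]=0x95

MEM[0x09,0x06,0x20,0x0f,0x0e] = ae 95 75 66 95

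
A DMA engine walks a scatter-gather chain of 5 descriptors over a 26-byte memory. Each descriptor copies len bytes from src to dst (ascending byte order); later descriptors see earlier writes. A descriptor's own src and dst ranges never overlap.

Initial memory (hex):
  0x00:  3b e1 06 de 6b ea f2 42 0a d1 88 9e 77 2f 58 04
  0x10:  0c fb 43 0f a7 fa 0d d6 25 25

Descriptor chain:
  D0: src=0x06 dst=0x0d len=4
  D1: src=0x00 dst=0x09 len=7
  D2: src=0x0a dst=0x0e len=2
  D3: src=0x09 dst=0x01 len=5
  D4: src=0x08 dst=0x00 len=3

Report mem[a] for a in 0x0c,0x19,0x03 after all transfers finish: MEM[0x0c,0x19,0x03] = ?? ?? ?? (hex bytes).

  after D0: wrote 4B at 0x0d = f2420ad1
  after D1: wrote 7B at 0x09 = 3be106de6beaf2
  after D2: wrote 2B at 0x0e = e106
  after D3: wrote 5B at 0x01 = 3be106de6b
  after D4: wrote 3B at 0x00 = 0a3be1
query mem[0x0c]=0xde, mem[0x19]=0x25, mem[0x03]=0x06

MEM[0x0c,0x19,0x03] = de 25 06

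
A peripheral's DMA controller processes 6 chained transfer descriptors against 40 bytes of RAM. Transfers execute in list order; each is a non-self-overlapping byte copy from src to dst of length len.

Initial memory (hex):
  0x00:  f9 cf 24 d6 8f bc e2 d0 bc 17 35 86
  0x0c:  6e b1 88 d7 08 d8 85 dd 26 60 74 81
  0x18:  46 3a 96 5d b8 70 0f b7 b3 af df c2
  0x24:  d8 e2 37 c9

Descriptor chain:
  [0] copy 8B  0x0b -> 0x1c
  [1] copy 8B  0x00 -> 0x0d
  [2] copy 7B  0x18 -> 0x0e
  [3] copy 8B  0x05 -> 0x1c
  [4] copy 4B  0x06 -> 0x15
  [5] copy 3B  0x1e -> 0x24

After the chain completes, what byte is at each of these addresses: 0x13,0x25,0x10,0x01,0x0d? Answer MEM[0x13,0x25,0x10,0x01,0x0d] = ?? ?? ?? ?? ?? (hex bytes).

MEM[0x13,0x25,0x10,0x01,0x0d] = 6e bc 96 cf f9

#0 dst[0x1c+8] := {0x86,0x6e,0xb1,0x88,0xd7,0x08,0xd8,0x85}
#1 dst[0x0d+8] := {0xf9,0xcf,0x24,0xd6,0x8f,0xbc,0xe2,0xd0}
#2 dst[0x0e+7] := {0x46,0x3a,0x96,0x5d,0x86,0x6e,0xb1}
#3 dst[0x1c+8] := {0xbc,0xe2,0xd0,0xbc,0x17,0x35,0x86,0x6e}
#4 dst[0x15+4] := {0xe2,0xd0,0xbc,0x17}
#5 dst[0x24+3] := {0xd0,0xbc,0x17}
query mem[0x13]=0x6e, mem[0x25]=0xbc, mem[0x10]=0x96, mem[0x01]=0xcf, mem[0x0d]=0xf9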